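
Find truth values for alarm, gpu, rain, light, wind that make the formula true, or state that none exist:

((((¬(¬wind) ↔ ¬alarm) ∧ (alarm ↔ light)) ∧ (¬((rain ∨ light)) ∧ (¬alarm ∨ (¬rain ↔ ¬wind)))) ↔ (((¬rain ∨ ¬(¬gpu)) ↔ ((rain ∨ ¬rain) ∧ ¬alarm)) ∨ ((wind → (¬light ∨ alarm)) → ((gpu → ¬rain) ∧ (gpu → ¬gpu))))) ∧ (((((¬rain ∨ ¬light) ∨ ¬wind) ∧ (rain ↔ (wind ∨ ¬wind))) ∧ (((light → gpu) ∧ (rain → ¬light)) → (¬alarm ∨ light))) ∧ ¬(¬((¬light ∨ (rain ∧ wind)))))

No satisfying assignment exists.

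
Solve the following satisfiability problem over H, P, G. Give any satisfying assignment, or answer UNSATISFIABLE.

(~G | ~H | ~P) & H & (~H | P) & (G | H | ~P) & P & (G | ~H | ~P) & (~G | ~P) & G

Case H = True:
  (~H | P) forces P = True.
  (~G | ~H | ~P) forces G = False.
  Clause (G | ~H | ~P) is falsified — contradiction.
Case H = False:
  Clause (H) is falsified — contradiction.
Both cases fail, so the formula is unsatisfiable.

The formula is unsatisfiable.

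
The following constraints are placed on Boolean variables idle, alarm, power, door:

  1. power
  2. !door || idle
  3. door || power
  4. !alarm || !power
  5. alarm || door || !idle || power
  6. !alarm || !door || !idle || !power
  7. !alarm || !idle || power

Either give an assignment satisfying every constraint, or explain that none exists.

idle: True; alarm: False; power: True; door: False

Unit clause (power) forces power = True.
In (!alarm || !power) only !alarm is left, so alarm = False.
Set idle = True.
Set door = False.
Check each clause:
  (power): power holds.
  (!door || idle): !door holds.
  (door || power): power holds.
  (!alarm || !power): !alarm holds.
  (alarm || door || !idle || power): power holds.
  (!alarm || !door || !idle || !power): !alarm holds.
  (!alarm || !idle || power): !alarm holds.
All clauses satisfied.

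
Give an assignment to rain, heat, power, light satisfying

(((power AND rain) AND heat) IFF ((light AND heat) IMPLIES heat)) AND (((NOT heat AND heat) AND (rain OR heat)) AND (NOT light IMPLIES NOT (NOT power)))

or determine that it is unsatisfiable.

Unsatisfiable

Case heat = True: the conjunct NOT heat is False.
Case heat = False: the conjunct ((power AND rain) AND heat) IFF ((light AND heat) IMPLIES heat) becomes ((power AND rain) AND False) IFF (False IMPLIES False) = False.
Both cases fail — unsatisfiable.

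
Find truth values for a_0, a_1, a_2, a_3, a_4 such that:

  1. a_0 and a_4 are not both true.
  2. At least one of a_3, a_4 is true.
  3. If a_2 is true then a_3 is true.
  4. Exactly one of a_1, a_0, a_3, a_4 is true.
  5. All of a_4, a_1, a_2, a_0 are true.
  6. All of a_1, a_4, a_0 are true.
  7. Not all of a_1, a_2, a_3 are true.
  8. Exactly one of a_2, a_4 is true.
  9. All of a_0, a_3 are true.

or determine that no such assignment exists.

The formula is unsatisfiable.

Case a_0 = True:
  (1) with a_0=T forces a_4 = False.
  Constraint (5) is violated (a_4=F) — contradiction.
Case a_0 = False:
  Constraint (5) is violated (a_0=F) — contradiction.
Both cases fail — unsatisfiable.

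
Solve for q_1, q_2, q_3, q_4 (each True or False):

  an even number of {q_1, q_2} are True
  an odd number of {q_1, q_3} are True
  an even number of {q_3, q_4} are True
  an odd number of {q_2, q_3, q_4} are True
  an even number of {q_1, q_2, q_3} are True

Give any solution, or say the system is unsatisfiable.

q_1: True, q_2: True, q_3: False, q_4: False

{q_1, q_2}: 2 true → even ✓
{q_1, q_3}: 1 true → odd ✓
{q_3, q_4}: 0 true → even ✓
{q_2, q_3, q_4}: 1 true → odd ✓
{q_1, q_2, q_3}: 2 true → even ✓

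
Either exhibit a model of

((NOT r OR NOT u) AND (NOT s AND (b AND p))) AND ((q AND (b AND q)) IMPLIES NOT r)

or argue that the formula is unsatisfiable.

q = True, s = False, b = True, p = True, r = False, u = True

  (NOT r OR NOT u) AND (NOT s AND (b AND p)) = True
    NOT r OR NOT u = True
      NOT r = True
      NOT u = False
    NOT s AND (b AND p) = True
      NOT s = True
      b AND p = True
  (q AND (b AND q)) IMPLIES NOT r = True
    q AND (b AND q) = True
      b AND q = True
    NOT r = True
Both conjuncts True, so the formula holds.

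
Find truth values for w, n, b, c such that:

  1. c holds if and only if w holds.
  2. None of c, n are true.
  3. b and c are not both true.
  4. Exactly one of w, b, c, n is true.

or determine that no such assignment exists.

w=F, n=F, b=T, c=F

  (1) c=F, w=F — same ✓
  (2) {c, n}: 0 true — none ✓
  (3) b=T, c=F — not both ✓
  (4) {w, b, c, n}: 1 true — exactly one ✓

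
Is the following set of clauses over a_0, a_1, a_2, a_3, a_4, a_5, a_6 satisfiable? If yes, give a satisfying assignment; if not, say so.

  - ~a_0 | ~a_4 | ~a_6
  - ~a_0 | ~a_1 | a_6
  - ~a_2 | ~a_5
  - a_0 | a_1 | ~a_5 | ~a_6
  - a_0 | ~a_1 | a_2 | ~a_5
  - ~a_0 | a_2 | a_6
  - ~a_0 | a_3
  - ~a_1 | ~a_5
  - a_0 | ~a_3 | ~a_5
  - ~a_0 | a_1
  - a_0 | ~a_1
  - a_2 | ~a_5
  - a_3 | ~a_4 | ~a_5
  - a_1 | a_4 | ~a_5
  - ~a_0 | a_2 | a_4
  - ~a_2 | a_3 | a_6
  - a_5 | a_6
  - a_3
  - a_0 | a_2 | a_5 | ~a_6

Unit clause (a_3) forces a_3 = True.
Set a_0 = False.
  then (a_0 | ~a_3 | ~a_5) forces a_5 = False.
  then (a_0 | ~a_1) forces a_1 = False.
  then (a_5 | a_6) forces a_6 = True.
  then (a_0 | a_2 | a_5 | ~a_6) forces a_2 = True.
Set a_4 = True.
All clauses satisfied.

a_0: False, a_1: False, a_2: True, a_3: True, a_4: True, a_5: False, a_6: True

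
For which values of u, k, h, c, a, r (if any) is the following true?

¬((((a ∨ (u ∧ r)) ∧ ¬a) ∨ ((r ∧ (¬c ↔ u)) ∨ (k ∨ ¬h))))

u = True; k = False; h = True; c = True; a = True; r = True

  ¬((((a ∨ (u ∧ r)) ∧ ¬a) ∨ ((r ∧ (¬c ↔ u)) ∨ (k ∨ ¬h)))) = True
    ((a ∨ (u ∧ r)) ∧ ¬a) ∨ ((r ∧ (¬c ↔ u)) ∨ (k ∨ ¬h)) = False
      (a ∨ (u ∧ r)) ∧ ¬a = False
        a ∨ (u ∧ r) = True
          u ∧ r = True
        ¬a = False
      (r ∧ (¬c ↔ u)) ∨ (k ∨ ¬h) = False
        r ∧ (¬c ↔ u) = False
          ¬c ↔ u = False
            ¬c = False
        k ∨ ¬h = False
          ¬h = False
The formula evaluates to True.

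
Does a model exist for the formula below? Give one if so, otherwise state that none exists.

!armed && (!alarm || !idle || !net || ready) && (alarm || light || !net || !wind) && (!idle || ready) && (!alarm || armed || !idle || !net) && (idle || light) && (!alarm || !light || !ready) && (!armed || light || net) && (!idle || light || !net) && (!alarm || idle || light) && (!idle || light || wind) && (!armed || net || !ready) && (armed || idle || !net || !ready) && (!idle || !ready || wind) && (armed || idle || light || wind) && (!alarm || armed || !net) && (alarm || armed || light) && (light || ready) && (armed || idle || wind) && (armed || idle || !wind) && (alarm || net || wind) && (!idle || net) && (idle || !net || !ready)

net = True; idle = True; ready = True; alarm = False; armed = False; wind = True; light = True

Unit clause (!armed) forces armed = False.
Try net = False:
  (!idle || net) forces idle = False.
  (idle || light) forces light = True.
  (armed || idle || wind) forces wind = True.
  clause (armed || idle || !wind) is falsified — backtrack.
So net = True.
  then (!alarm || armed || !net) forces alarm = False.
  then (alarm || armed || light) forces light = True.
Try idle = False:
  (armed || idle || !net || !ready) forces ready = False.
  (armed || idle || wind) forces wind = True.
  clause (armed || idle || !wind) is falsified — backtrack.
So idle = True.
  then (!idle || ready) forces ready = True.
  then (!idle || !ready || wind) forces wind = True.
All clauses satisfied.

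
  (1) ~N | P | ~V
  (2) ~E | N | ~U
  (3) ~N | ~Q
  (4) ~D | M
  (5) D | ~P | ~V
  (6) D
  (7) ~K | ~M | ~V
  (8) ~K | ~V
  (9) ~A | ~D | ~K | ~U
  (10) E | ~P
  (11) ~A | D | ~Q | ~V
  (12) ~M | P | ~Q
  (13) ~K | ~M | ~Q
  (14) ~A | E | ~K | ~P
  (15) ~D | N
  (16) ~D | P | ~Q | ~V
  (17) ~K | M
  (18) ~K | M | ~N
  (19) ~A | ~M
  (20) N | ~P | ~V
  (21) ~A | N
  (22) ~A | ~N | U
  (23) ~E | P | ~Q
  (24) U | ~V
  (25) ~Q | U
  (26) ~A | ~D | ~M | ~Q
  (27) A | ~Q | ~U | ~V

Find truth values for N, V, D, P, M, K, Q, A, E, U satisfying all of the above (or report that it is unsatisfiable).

N = True; V = True; D = True; P = True; M = True; K = False; Q = False; A = False; E = True; U = True

Unit clause (D) forces D = True.
In (~D | N) only N is left, so N = True.
In (~N | ~Q) only ~Q is left, so Q = False.
In (~D | M) only M is left, so M = True.
In (~A | ~M) only ~A is left, so A = False.
Set V = True.
  then (~N | P | ~V) forces P = True.
  then (~K | ~M | ~V) forces K = False.
  then (E | ~P) forces E = True.
  then (U | ~V) forces U = True.
All clauses satisfied.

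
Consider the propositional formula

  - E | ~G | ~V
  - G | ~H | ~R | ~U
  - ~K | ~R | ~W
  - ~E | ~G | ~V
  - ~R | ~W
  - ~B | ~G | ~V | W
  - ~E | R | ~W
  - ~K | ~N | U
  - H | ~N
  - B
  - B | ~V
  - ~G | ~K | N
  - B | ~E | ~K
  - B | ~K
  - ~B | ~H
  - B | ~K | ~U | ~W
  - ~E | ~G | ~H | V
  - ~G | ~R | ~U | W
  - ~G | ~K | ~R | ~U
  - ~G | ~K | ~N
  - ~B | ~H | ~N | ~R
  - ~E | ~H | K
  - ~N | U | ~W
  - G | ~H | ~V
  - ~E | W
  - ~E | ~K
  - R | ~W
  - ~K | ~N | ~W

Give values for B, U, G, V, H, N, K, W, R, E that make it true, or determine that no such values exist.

B=T; U=F; G=F; V=F; H=F; N=F; K=T; W=F; R=T; E=F

Unit clause (B) forces B = True.
In (~B | ~H) only ~H is left, so H = False.
In (H | ~N) only ~N is left, so N = False.
Set U = False.
Set G = False.
Set V = False.
Set K = True.
  then (~E | ~K) forces E = False.
Try W = True:
  (~K | ~R | ~W) forces R = False.
  clause (R | ~W) is falsified — backtrack.
So W = False.
Set R = True.
All clauses satisfied.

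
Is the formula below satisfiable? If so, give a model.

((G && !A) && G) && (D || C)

C = True, A = False, G = True, D = False

  (G && !A) && G = True
    G && !A = True
      !A = True
  D || C = True
Both conjuncts True, so the formula holds.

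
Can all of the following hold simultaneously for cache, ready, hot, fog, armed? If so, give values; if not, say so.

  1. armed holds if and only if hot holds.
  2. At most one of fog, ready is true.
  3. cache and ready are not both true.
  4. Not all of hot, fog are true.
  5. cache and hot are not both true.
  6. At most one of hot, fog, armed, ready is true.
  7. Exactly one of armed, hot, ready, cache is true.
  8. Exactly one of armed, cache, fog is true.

cache=T, ready=F, hot=F, fog=F, armed=F

  (1) armed=F, hot=F — same ✓
  (2) {fog, ready}: 0 true — at most one ✓
  (3) cache=T, ready=F — not both ✓
  (4) {hot, fog}: 0/2 true — not all ✓
  (5) cache=T, hot=F — not both ✓
  (6) {hot, fog, armed, ready}: 0 true — at most one ✓
  (7) {armed, hot, ready, cache}: 1 true — exactly one ✓
  (8) {armed, cache, fog}: 1 true — exactly one ✓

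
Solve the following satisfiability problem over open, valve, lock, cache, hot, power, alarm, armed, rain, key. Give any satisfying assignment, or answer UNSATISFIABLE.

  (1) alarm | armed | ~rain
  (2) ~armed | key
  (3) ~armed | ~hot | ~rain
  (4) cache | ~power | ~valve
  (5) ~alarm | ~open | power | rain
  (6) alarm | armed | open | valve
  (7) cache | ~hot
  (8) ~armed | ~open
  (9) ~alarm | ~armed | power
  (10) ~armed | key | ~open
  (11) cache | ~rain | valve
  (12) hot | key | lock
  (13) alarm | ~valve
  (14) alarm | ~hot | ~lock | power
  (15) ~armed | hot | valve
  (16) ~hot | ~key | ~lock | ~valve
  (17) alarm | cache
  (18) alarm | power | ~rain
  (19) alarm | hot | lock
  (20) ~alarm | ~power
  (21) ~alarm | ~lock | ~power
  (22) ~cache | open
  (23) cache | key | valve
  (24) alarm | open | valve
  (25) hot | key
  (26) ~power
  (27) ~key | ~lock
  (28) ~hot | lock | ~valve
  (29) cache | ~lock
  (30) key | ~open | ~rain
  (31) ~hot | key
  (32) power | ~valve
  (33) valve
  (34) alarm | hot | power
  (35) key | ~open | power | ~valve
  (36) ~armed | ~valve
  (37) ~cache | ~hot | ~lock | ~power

The formula is unsatisfiable.

Case power = True:
  Clause (~power) is falsified — contradiction.
Case power = False:
  (power | ~valve) forces valve = False.
  Clause (valve) is falsified — contradiction.
Both cases fail, so the formula is unsatisfiable.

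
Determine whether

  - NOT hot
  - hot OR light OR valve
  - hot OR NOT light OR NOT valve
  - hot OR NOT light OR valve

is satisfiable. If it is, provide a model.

Unit clause (NOT hot) forces hot = False.
Try valve = False:
  (hot OR light OR valve) forces light = True.
  clause (hot OR NOT light OR valve) is falsified — backtrack.
So valve = True.
  then (hot OR NOT light OR NOT valve) forces light = False.
All clauses satisfied.

valve = True, light = False, hot = False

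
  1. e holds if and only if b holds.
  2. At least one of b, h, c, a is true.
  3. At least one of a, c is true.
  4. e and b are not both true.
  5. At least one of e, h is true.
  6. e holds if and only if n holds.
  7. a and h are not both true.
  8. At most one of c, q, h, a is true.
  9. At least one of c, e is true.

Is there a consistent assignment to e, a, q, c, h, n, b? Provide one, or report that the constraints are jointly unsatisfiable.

Case h = True:
  (7) with h=T forces a = False.
  (3) with a=F forces c = True.
  Constraint (8) is violated (c=T, h=T) — contradiction.
Case h = False:
  (5) with h=F forces e = True.
  (1) with e=T forces b = True.
  Constraint (4) is violated (e=T, b=T) — contradiction.
Both cases fail — unsatisfiable.

No satisfying assignment exists.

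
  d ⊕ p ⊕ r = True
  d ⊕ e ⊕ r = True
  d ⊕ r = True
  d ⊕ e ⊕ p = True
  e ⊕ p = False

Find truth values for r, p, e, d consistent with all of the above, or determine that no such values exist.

r: False, p: False, e: False, d: True

d ⊕ p ⊕ r = T ⊕ F ⊕ F = True ✓
d ⊕ e ⊕ r = T ⊕ F ⊕ F = True ✓
d ⊕ r = T ⊕ F = True ✓
d ⊕ e ⊕ p = T ⊕ F ⊕ F = True ✓
e ⊕ p = F ⊕ F = False ✓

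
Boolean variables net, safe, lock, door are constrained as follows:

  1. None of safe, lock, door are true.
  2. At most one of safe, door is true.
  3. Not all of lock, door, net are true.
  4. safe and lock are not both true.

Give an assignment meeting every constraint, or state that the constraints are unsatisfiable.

net = True; safe = False; lock = False; door = False

  (1) {safe, lock, door}: 0 true — none ✓
  (2) {safe, door}: 0 true — at most one ✓
  (3) {lock, door, net}: 1/3 true — not all ✓
  (4) safe=F, lock=F — not both ✓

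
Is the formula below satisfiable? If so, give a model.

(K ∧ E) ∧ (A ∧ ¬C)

K=T, E=T, A=T, C=F

  K ∧ E = True
  A ∧ ¬C = True
    ¬C = True
Both conjuncts True, so the formula holds.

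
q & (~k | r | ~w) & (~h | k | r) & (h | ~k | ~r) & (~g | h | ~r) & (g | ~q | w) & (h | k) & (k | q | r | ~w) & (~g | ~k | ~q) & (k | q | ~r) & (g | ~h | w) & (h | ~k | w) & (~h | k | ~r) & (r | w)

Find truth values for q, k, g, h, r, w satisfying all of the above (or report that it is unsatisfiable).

Unit clause (q) forces q = True.
Try k = False:
  (h | k) forces h = True.
  (~h | k | r) forces r = True.
  clause (~h | k | ~r) is falsified — backtrack.
So k = True.
  then (~g | ~k | ~q) forces g = False.
  then (g | ~q | w) forces w = True.
  then (~k | r | ~w) forces r = True.
  then (h | ~k | ~r) forces h = True.
All clauses satisfied.

q = True; k = True; g = False; h = True; r = True; w = True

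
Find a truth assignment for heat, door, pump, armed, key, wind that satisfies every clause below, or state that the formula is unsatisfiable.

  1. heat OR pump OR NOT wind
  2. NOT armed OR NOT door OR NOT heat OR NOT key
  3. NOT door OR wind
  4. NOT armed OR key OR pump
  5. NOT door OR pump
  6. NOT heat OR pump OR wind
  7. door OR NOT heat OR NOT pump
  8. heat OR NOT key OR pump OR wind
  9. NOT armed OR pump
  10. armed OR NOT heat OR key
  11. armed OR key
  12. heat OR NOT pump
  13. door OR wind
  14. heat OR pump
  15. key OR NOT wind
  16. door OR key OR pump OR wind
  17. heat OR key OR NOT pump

Try heat = False:
  (heat OR NOT pump) forces pump = False.
  clause (heat OR pump) is falsified — backtrack.
So heat = True.
Set door = False.
  then (door OR NOT heat OR NOT pump) forces pump = False.
  then (NOT armed OR pump) forces armed = False.
  then (armed OR NOT heat OR key) forces key = True.
  then (door OR wind) forces wind = True.
All clauses satisfied.

heat=T, door=F, pump=F, armed=F, key=T, wind=T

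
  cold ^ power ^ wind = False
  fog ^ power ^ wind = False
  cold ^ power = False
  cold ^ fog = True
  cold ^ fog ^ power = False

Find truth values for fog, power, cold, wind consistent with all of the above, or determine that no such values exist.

Unsatisfiable

Adding constraints 1, 2, 4 mod 2: every variable appears an even number of times on the left, so the left side is 0.
But the right sides sum to 1 (mod 2). 0 ≠ 1 — the system is inconsistent.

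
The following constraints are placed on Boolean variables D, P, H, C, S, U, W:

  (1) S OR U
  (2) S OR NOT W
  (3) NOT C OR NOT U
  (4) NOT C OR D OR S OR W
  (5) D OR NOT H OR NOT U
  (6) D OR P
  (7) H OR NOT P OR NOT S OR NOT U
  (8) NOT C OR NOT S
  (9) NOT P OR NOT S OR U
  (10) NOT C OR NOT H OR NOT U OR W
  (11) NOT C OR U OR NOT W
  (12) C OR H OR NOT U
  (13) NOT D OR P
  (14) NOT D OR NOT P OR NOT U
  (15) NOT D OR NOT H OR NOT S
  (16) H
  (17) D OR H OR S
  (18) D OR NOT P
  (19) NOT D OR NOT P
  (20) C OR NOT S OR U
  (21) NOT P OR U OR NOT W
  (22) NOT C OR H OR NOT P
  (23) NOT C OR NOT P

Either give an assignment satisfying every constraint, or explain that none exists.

The formula is unsatisfiable.

Case D = True:
  (NOT D OR P) forces P = True.
  Clause (NOT D OR NOT P) is falsified — contradiction.
Case D = False:
  (D OR P) forces P = True.
  Clause (D OR NOT P) is falsified — contradiction.
Both cases fail, so the formula is unsatisfiable.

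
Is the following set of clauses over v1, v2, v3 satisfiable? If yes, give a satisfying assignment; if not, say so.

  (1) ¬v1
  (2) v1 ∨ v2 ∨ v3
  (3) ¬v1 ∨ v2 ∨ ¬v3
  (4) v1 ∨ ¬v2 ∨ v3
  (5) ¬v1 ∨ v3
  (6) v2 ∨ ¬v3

v1 = False, v2 = True, v3 = True

Unit clause (¬v1) forces v1 = False.
Try v2 = False:
  (v1 ∨ v2 ∨ v3) forces v3 = True.
  clause (v2 ∨ ¬v3) is falsified — backtrack.
So v2 = True.
  then (v1 ∨ ¬v2 ∨ v3) forces v3 = True.
Check each clause:
  (¬v1): ¬v1 holds.
  (v1 ∨ v2 ∨ v3): v2 holds.
  (¬v1 ∨ v2 ∨ ¬v3): ¬v1 holds.
  (v1 ∨ ¬v2 ∨ v3): v3 holds.
  (¬v1 ∨ v3): ¬v1 holds.
  (v2 ∨ ¬v3): v2 holds.
All clauses satisfied.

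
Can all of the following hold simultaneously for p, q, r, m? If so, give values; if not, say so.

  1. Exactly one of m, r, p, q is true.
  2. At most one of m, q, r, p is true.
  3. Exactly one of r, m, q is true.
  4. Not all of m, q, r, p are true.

p = False, q = False, r = True, m = False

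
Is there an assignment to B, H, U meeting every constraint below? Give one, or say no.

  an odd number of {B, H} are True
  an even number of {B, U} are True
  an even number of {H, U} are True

The formula is unsatisfiable.

Adding constraints 1, 2, 3 mod 2: every variable appears an even number of times on the left, so the left side is 0.
But the right sides sum to 1 (mod 2). 0 ≠ 1 — the system is inconsistent.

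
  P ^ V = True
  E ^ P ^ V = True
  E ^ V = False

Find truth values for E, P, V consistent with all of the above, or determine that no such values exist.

E=F; P=T; V=F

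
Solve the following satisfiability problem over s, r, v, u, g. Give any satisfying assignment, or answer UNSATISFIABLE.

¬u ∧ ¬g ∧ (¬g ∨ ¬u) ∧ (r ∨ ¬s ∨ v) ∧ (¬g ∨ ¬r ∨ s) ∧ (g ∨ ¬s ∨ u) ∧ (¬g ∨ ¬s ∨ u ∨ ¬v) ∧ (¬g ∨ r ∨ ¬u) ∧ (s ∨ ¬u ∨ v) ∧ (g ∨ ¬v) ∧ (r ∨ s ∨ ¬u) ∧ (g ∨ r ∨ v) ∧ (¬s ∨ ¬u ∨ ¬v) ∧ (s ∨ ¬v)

Unit clause (¬u) forces u = False.
Unit clause (¬g) forces g = False.
In (g ∨ ¬s ∨ u) only ¬s is left, so s = False.
In (g ∨ ¬v) only ¬v is left, so v = False.
In (g ∨ r ∨ v) only r is left, so r = True.
All clauses satisfied.

s: False, r: True, v: False, u: False, g: False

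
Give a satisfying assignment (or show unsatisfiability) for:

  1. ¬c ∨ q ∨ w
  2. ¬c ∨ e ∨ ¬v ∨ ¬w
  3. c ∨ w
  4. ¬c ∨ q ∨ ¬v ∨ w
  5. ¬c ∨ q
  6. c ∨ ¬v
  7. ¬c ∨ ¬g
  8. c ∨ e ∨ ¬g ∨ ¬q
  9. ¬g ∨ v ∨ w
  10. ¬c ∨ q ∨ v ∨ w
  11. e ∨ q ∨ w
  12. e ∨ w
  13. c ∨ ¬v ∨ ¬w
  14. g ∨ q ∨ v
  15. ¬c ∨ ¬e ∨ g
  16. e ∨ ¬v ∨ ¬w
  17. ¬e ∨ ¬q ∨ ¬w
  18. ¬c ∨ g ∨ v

Set v = False.
Try w = False:
  (c ∨ w) forces c = True.
  (¬c ∨ q ∨ w) forces q = True.
  (¬c ∨ ¬g) forces g = False.
  clause (¬c ∨ g ∨ v) is falsified — backtrack.
So w = True.
Set g = True.
  then (¬c ∨ ¬g) forces c = False.
Try q = True:
  (c ∨ e ∨ ¬g ∨ ¬q) forces e = True.
  clause (¬e ∨ ¬q ∨ ¬w) is falsified — backtrack.
So q = False.
Set e = False.
All clauses satisfied.

v = False, w = True, g = True, q = False, c = False, e = False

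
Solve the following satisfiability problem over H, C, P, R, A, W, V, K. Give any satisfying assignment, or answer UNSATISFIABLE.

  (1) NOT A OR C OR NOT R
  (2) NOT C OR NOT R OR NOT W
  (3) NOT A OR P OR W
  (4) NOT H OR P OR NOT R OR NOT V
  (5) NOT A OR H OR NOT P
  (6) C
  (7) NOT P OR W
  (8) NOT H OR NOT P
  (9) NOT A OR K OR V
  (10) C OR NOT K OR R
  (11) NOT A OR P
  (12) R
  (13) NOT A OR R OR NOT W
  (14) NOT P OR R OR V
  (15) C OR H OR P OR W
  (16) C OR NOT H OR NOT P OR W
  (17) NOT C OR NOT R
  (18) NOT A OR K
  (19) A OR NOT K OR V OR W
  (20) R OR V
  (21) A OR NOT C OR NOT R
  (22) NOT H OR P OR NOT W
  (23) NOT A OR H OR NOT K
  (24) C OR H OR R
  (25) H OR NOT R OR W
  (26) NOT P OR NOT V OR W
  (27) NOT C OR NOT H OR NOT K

Case C = True:
  (R) forces R = True.
  Clause (NOT C OR NOT R) is falsified — contradiction.
Case C = False:
  Clause (C) is falsified — contradiction.
Both cases fail, so the formula is unsatisfiable.

UNSATISFIABLE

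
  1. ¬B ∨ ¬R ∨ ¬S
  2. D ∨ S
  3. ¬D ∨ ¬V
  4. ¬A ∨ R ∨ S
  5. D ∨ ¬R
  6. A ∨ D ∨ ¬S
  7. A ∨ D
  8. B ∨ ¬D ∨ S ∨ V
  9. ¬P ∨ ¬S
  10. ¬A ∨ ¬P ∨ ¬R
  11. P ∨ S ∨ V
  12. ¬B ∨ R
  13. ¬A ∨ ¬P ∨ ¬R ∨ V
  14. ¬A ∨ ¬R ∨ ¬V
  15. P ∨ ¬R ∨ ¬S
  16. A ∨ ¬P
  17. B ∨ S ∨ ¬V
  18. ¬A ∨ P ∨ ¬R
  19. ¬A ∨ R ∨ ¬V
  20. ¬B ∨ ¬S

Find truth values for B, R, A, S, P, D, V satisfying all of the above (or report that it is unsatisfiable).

Set B = False.
Try R = True:
  (D ∨ ¬R) forces D = True.
  (¬D ∨ ¬V) forces V = False.
  (B ∨ ¬D ∨ S ∨ V) forces S = True.
  (¬P ∨ ¬S) forces P = False.
  clause (P ∨ ¬R ∨ ¬S) is falsified — backtrack.
So R = False.
Set A = True.
  then (¬A ∨ R ∨ S) forces S = True.
  then (¬P ∨ ¬S) forces P = False.
  then (¬A ∨ R ∨ ¬V) forces V = False.
Set D = False.
All clauses satisfied.

B: False, R: False, A: True, S: True, P: False, D: False, V: False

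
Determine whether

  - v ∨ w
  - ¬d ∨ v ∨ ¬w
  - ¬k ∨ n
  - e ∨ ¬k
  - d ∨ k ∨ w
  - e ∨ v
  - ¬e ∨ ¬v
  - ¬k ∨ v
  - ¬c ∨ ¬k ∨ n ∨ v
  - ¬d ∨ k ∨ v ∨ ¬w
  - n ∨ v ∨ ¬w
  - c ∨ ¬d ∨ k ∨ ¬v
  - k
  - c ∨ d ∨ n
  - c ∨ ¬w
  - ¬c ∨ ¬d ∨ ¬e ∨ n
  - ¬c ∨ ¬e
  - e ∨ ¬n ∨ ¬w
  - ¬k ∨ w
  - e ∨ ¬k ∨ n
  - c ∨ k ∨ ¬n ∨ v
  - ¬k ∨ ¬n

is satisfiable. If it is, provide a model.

Case k = True:
  (¬k ∨ n) forces n = True.
  Clause (¬k ∨ ¬n) is falsified — contradiction.
Case k = False:
  Clause (k) is falsified — contradiction.
Both cases fail, so the formula is unsatisfiable.

Unsatisfiable — no assignment works.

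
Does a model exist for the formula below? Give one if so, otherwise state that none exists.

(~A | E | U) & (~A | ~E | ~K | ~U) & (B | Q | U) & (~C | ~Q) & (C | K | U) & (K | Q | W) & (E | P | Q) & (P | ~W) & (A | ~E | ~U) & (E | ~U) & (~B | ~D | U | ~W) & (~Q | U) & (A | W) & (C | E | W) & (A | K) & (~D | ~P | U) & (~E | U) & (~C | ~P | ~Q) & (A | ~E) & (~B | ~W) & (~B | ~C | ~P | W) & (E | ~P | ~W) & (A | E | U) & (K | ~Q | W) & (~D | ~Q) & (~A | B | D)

Set D = True.
  then (~D | ~Q) forces Q = False.
Set C = True.
Set U = True.
  then (E | ~U) forces E = True.
  then (A | ~E) forces A = True.
  then (~A | ~E | ~K | ~U) forces K = False.
  then (K | Q | W) forces W = True.
  then (P | ~W) forces P = True.
  then (~B | ~W) forces B = False.
All clauses satisfied.

D = True, Q = False, C = True, U = True, K = False, P = True, W = True, E = True, A = True, B = False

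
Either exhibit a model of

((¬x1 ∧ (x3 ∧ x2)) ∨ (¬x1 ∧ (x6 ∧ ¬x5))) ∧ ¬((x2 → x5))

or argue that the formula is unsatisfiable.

x1: False; x2: True; x3: True; x5: False; x6: True

  (¬x1 ∧ (x3 ∧ x2)) ∨ (¬x1 ∧ (x6 ∧ ¬x5)) = True
    ¬x1 ∧ (x3 ∧ x2) = True
      ¬x1 = True
      x3 ∧ x2 = True
    ¬x1 ∧ (x6 ∧ ¬x5) = True
      ¬x1 = True
      x6 ∧ ¬x5 = True
        ¬x5 = True
  ¬((x2 → x5)) = True
    x2 → x5 = False
Both conjuncts True, so the formula holds.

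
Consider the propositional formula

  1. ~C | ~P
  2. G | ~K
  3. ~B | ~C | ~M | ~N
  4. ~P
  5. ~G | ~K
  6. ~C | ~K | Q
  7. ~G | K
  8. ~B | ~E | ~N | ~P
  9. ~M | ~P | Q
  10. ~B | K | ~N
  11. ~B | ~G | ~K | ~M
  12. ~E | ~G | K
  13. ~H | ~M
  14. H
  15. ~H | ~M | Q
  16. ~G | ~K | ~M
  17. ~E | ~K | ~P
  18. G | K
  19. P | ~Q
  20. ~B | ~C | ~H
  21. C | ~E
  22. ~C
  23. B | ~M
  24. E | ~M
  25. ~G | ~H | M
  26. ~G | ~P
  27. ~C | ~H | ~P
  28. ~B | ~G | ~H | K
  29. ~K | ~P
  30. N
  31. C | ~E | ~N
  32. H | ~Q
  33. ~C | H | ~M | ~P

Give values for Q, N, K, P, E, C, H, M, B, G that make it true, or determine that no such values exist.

Case K = True:
  (G | ~K) forces G = True.
  Clause (~G | ~K) is falsified — contradiction.
Case K = False:
  (~P) forces P = False.
  (~G | K) forces G = False.
  Clause (G | K) is falsified — contradiction.
Both cases fail, so the formula is unsatisfiable.

No satisfying assignment exists.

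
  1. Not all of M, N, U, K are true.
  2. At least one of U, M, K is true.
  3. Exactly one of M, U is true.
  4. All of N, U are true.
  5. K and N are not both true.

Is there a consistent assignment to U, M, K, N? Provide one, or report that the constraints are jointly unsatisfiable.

U=T; M=F; K=F; N=T

  (1) {M, N, U, K}: 2/4 true — not all ✓
  (2) {U, M, K}: 1 true — at least one ✓
  (3) {M, U}: 1 true — exactly one ✓
  (4) {N, U}: all 2 true ✓
  (5) K=F, N=T — not both ✓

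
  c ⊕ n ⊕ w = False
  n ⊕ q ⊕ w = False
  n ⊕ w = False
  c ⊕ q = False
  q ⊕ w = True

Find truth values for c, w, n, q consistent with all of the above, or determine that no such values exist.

c = False, w = True, n = True, q = False

c ⊕ n ⊕ w = F ⊕ T ⊕ T = False ✓
n ⊕ q ⊕ w = T ⊕ F ⊕ T = False ✓
n ⊕ w = T ⊕ T = False ✓
c ⊕ q = F ⊕ F = False ✓
q ⊕ w = F ⊕ T = True ✓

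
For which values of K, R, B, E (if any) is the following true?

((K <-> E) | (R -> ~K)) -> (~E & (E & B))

K = True, R = True, B = True, E = False

  ((K <-> E) | (R -> ~K)) -> (~E & (E & B)) = True
    (K <-> E) | (R -> ~K) = False
      K <-> E = False
      R -> ~K = False
        ~K = False
    ~E & (E & B) = False
      ~E = True
      E & B = False
The formula evaluates to True.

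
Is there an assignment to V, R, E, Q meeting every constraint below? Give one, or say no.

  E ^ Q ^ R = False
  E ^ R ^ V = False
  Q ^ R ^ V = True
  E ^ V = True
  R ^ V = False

V=T, R=T, E=F, Q=T

E ^ Q ^ R = F ^ T ^ T = False ✓
E ^ R ^ V = F ^ T ^ T = False ✓
Q ^ R ^ V = T ^ T ^ T = True ✓
E ^ V = F ^ T = True ✓
R ^ V = T ^ T = False ✓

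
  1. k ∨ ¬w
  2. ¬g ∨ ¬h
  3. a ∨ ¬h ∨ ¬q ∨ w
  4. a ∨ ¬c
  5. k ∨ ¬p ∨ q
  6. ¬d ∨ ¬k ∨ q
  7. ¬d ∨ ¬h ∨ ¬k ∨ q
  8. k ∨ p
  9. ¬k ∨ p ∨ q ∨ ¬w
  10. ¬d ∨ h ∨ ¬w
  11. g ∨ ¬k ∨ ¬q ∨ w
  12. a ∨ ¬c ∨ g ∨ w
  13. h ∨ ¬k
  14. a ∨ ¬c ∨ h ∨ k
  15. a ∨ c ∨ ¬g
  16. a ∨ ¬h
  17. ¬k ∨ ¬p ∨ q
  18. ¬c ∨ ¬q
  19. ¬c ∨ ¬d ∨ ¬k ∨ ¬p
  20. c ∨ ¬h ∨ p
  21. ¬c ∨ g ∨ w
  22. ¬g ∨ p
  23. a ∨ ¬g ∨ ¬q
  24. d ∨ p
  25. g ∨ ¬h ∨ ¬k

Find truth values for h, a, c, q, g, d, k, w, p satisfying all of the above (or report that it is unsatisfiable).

Set h = True.
  then (¬g ∨ ¬h) forces g = False.
  then (a ∨ ¬h) forces a = True.
  then (g ∨ ¬h ∨ ¬k) forces k = False.
  then (k ∨ ¬w) forces w = False.
  then (k ∨ p) forces p = True.
  then (¬c ∨ g ∨ w) forces c = False.
  then (k ∨ ¬p ∨ q) forces q = True.
Set d = True.
All clauses satisfied.

h = True, a = True, c = False, q = True, g = False, d = True, k = False, w = False, p = True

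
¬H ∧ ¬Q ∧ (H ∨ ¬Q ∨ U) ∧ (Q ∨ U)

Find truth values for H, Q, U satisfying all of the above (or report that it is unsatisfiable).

H: False, Q: False, U: True

Unit clause (¬H) forces H = False.
Unit clause (¬Q) forces Q = False.
In (Q ∨ U) only U is left, so U = True.
Check each clause:
  (¬H): ¬H holds.
  (¬Q): ¬Q holds.
  (H ∨ ¬Q ∨ U): ¬Q holds.
  (Q ∨ U): U holds.
All clauses satisfied.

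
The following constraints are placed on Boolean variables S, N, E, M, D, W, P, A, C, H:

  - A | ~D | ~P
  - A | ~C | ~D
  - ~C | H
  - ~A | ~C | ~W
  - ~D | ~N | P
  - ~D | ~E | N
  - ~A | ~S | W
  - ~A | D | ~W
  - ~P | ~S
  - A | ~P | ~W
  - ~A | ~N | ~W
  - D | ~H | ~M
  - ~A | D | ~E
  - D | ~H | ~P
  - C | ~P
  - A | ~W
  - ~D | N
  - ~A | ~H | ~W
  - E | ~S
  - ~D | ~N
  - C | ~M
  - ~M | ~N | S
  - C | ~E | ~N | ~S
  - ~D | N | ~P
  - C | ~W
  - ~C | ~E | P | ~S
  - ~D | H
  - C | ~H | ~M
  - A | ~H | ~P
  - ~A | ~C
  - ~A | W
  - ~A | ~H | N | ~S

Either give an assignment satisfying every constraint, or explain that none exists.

S=F, N=T, E=T, M=F, D=F, W=F, P=F, A=F, C=F, H=F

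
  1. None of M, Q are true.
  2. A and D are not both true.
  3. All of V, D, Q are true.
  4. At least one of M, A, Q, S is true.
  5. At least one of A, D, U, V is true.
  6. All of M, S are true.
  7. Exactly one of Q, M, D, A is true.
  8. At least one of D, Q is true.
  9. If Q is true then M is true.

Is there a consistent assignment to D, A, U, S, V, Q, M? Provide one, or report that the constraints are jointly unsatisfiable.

Case Q = True:
  Constraint (1) is violated (Q=T) — contradiction.
Case Q = False:
  Constraint (3) is violated (Q=F) — contradiction.
Both cases fail — unsatisfiable.

No satisfying assignment exists.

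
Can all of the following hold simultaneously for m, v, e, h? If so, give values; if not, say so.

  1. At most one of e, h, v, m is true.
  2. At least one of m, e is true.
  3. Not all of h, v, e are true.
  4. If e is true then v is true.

m = True, v = False, e = False, h = False

  (1) {e, h, v, m}: 1 true — at most one ✓
  (2) {m, e}: 1 true — at least one ✓
  (3) {h, v, e}: 0/3 true — not all ✓
  (4) e=F ⇒ v: vacuous ✓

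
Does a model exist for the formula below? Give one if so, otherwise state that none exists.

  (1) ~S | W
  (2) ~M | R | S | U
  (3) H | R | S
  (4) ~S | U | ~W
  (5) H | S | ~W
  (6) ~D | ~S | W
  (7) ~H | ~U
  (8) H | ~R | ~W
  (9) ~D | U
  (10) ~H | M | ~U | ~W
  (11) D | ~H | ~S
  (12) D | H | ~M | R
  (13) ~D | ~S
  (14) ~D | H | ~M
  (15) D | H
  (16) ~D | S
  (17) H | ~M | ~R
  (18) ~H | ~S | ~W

H = True, M = False, U = False, W = False, R = True, D = False, S = False

Try H = False:
  (D | H) forces D = True.
  (~D | U) forces U = True.
  (~D | ~S) forces S = False.
  clause (~D | S) is falsified — backtrack.
So H = True.
  then (~H | ~U) forces U = False.
  then (~D | U) forces D = False.
  then (D | ~H | ~S) forces S = False.
Set M = False.
Set W = False.
Set R = True.
All clauses satisfied.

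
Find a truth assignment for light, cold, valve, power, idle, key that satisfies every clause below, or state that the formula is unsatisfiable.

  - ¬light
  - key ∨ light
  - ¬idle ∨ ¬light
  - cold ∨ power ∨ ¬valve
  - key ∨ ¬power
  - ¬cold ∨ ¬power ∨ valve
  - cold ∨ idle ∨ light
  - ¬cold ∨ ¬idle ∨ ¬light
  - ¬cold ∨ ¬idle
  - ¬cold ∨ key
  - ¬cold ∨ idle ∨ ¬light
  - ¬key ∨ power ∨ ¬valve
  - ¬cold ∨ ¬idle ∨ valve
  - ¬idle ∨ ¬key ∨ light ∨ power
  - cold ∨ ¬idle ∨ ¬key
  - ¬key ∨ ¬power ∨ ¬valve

light = False, cold = True, valve = False, power = False, idle = False, key = True

Unit clause (¬light) forces light = False.
In (key ∨ light) only key is left, so key = True.
Try cold = False:
  (cold ∨ idle ∨ light) forces idle = True.
  clause (cold ∨ ¬idle ∨ ¬key) is falsified — backtrack.
So cold = True.
  then (¬cold ∨ ¬idle) forces idle = False.
Set valve = False.
  then (¬cold ∨ ¬power ∨ valve) forces power = False.
All clauses satisfied.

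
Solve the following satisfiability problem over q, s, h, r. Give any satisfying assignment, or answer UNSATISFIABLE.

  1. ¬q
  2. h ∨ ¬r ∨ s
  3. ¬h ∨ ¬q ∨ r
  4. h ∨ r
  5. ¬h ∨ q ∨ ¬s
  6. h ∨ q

q = False; s = False; h = True; r = True

Unit clause (¬q) forces q = False.
In (h ∨ q) only h is left, so h = True.
In (¬h ∨ q ∨ ¬s) only ¬s is left, so s = False.
Set r = True.
Check each clause:
  (¬q): ¬q holds.
  (h ∨ ¬r ∨ s): h holds.
  (¬h ∨ ¬q ∨ r): ¬q holds.
  (h ∨ r): h holds.
  (¬h ∨ q ∨ ¬s): ¬s holds.
  (h ∨ q): h holds.
All clauses satisfied.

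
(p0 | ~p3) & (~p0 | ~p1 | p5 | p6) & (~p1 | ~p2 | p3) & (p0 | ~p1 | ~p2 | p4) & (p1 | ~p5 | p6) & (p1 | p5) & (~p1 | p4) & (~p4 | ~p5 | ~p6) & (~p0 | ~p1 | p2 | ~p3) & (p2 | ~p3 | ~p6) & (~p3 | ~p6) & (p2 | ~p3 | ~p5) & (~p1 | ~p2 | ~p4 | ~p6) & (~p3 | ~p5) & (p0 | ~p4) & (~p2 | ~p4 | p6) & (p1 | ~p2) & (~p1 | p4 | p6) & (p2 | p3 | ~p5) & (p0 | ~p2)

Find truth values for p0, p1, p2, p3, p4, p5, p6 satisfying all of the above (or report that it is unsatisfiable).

p0 = True, p1 = True, p2 = False, p3 = False, p4 = True, p5 = False, p6 = True

Set p0 = True.
Set p1 = True.
  then (~p1 | p4) forces p4 = True.
Set p2 = False.
  then (~p0 | ~p1 | p2 | ~p3) forces p3 = False.
  then (p2 | p3 | ~p5) forces p5 = False.
  then (~p0 | ~p1 | p5 | p6) forces p6 = True.
All clauses satisfied.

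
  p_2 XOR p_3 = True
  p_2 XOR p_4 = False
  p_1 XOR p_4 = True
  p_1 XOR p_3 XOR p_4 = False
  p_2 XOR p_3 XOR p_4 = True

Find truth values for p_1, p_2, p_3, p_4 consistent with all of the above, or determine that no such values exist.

p_1: True; p_2: False; p_3: True; p_4: False

p_2 XOR p_3 = F XOR T = True ✓
p_2 XOR p_4 = F XOR F = False ✓
p_1 XOR p_4 = T XOR F = True ✓
p_1 XOR p_3 XOR p_4 = T XOR T XOR F = False ✓
p_2 XOR p_3 XOR p_4 = F XOR T XOR F = True ✓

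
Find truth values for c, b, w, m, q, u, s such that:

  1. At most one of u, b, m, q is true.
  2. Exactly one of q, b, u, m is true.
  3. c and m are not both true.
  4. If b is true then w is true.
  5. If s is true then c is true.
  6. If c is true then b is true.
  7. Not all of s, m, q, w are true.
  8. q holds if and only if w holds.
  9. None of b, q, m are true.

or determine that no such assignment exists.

c = False, b = False, w = False, m = False, q = False, u = True, s = False

  (1) {u, b, m, q}: 1 true — at most one ✓
  (2) {q, b, u, m}: 1 true — exactly one ✓
  (3) c=F, m=F — not both ✓
  (4) b=F ⇒ w: vacuous ✓
  (5) s=F ⇒ c: vacuous ✓
  (6) c=F ⇒ b: vacuous ✓
  (7) {s, m, q, w}: 0/4 true — not all ✓
  (8) q=F, w=F — same ✓
  (9) {b, q, m}: 0 true — none ✓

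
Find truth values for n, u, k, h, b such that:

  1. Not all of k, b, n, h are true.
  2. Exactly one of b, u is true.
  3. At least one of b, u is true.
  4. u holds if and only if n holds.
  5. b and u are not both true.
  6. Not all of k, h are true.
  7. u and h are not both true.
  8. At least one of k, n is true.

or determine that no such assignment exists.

n = True; u = True; k = False; h = False; b = False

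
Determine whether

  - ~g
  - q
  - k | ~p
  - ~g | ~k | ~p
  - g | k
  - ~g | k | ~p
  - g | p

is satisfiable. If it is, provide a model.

g = False; q = True; p = True; k = True

Unit clause (~g) forces g = False.
Unit clause (q) forces q = True.
In (g | k) only k is left, so k = True.
In (g | p) only p is left, so p = True.
Check each clause:
  (~g): ~g holds.
  (q): q holds.
  (k | ~p): k holds.
  (~g | ~k | ~p): ~g holds.
  (g | k): k holds.
  (~g | k | ~p): ~g holds.
  (g | p): p holds.
All clauses satisfied.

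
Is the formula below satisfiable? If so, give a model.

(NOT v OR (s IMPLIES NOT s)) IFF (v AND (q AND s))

q=F; s=T; v=T

  (NOT v OR (s IMPLIES NOT s)) IFF (v AND (q AND s)) = True
    NOT v OR (s IMPLIES NOT s) = False
      NOT v = False
      s IMPLIES NOT s = False
        NOT s = False
    v AND (q AND s) = False
      q AND s = False
The formula evaluates to True.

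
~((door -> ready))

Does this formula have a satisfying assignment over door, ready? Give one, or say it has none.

door: True; ready: False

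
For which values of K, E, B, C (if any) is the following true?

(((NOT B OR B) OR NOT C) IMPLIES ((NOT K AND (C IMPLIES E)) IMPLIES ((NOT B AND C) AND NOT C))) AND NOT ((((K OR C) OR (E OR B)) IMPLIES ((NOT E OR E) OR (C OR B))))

The conjunct NOT ((((K OR C) OR (E OR B)) IMPLIES ((NOT E OR E) OR (C OR B)))) is unsatisfiable on its own:
  E = True: this becomes NOT ((True IMPLIES True)) = False.
  E = False: this becomes NOT ((((K OR C) OR B) IMPLIES True)) = False.
So the whole conjunction is unsatisfiable.

Unsatisfiable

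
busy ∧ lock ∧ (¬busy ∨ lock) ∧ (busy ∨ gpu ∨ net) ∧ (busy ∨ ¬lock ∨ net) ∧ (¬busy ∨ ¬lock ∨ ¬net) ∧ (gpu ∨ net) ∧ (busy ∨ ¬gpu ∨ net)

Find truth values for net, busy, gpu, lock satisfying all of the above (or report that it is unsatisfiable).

net = False, busy = True, gpu = True, lock = True

Unit clause (busy) forces busy = True.
Unit clause (lock) forces lock = True.
In (¬busy ∨ ¬lock ∨ ¬net) only ¬net is left, so net = False.
In (gpu ∨ net) only gpu is left, so gpu = True.
All clauses satisfied.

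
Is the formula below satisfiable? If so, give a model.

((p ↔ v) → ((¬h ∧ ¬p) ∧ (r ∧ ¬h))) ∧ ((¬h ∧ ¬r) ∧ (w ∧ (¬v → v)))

p: False, r: False, v: True, h: False, w: True

  (p ↔ v) → ((¬h ∧ ¬p) ∧ (r ∧ ¬h)) = True
    p ↔ v = False
    (¬h ∧ ¬p) ∧ (r ∧ ¬h) = False
      ¬h ∧ ¬p = True
        ¬h = True
        ¬p = True
      r ∧ ¬h = False
        ¬h = True
  (¬h ∧ ¬r) ∧ (w ∧ (¬v → v)) = True
    ¬h ∧ ¬r = True
      ¬h = True
      ¬r = True
    w ∧ (¬v → v) = True
      ¬v → v = True
        ¬v = False
Both conjuncts True, so the formula holds.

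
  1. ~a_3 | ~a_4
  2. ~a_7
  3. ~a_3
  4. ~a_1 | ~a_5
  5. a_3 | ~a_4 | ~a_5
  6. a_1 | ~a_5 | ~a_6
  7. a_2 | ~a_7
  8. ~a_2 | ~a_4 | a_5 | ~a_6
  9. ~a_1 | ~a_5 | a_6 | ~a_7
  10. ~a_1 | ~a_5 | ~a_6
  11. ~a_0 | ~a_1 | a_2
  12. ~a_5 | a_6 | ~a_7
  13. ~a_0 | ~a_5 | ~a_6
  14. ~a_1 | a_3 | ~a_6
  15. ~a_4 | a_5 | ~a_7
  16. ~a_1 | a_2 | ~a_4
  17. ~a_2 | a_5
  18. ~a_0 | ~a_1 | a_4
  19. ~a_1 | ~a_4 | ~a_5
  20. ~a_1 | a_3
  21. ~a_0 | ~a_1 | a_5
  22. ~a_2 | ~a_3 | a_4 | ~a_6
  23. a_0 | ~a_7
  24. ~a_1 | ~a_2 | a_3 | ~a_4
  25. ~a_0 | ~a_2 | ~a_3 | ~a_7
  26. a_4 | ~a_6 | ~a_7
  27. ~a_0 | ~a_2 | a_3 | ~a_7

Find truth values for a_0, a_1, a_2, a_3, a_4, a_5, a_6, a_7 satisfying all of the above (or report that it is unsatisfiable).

a_0 = False; a_1 = False; a_2 = False; a_3 = False; a_4 = False; a_5 = False; a_6 = False; a_7 = False

Unit clause (~a_7) forces a_7 = False.
Unit clause (~a_3) forces a_3 = False.
In (~a_1 | a_3) only ~a_1 is left, so a_1 = False.
Set a_0 = False.
Set a_2 = False.
Set a_4 = False.
Set a_5 = False.
Set a_6 = False.
All clauses satisfied.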